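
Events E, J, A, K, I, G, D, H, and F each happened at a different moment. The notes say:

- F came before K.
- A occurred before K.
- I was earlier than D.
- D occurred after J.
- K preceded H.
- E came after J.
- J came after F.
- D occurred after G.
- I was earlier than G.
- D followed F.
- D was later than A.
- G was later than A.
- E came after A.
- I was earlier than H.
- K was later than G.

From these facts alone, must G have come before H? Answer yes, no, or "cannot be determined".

yes

Chain the constraints: G → K → H. Each link is directly stated, so G comes before H.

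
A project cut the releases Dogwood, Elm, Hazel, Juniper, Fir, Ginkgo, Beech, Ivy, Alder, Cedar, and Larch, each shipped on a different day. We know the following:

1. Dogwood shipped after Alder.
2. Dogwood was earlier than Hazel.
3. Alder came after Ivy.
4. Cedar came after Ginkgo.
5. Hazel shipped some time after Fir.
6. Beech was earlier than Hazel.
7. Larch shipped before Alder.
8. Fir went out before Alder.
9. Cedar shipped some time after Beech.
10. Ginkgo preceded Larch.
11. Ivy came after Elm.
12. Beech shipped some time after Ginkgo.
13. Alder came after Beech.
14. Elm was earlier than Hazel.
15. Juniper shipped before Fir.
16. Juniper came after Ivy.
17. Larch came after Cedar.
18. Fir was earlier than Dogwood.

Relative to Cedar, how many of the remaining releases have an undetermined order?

Forced before Cedar: Beech and Ginkgo; forced after Cedar: Alder, Dogwood, Hazel, and Larch.
That leaves Elm, Fir, Ivy, and Juniper with no forced order relative to Cedar — 4.

4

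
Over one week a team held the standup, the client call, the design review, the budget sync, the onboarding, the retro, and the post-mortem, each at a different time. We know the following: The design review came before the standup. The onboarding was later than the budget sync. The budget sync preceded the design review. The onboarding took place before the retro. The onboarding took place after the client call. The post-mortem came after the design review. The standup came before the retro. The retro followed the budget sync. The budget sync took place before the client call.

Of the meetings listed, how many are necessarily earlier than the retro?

Directly stated before the retro: the budget sync, the onboarding, and the standup.
The client call reaches the retro via the client call → the onboarding → the retro.
The design review reaches the retro via the design review → the standup → the retro.
That's the budget sync, the client call, the design review, the onboarding, and the standup — 5 in all.

5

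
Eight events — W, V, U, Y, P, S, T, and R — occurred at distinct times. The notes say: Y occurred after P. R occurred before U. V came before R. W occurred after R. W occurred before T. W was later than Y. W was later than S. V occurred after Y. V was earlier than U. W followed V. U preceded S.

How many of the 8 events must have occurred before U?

Directly stated before U: R and V.
P reaches U via P → Y → V → U.
Y reaches U via Y → V → U.
No chain forces S (or any of the others) ahead of U.
That's P, R, V, and Y — 4 in all.

4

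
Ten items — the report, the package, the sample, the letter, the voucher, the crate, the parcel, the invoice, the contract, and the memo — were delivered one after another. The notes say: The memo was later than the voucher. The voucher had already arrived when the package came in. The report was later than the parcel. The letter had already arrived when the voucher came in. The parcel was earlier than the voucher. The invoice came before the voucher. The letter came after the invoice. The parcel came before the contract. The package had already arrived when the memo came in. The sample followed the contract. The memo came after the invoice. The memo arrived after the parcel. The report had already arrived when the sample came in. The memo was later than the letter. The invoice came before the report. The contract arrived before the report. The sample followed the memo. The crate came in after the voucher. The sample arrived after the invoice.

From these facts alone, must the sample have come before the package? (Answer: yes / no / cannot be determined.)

no

Tracing the constraints gives the package → the memo → the sample, so the package must come before the sample.
That means the sample cannot be before the package.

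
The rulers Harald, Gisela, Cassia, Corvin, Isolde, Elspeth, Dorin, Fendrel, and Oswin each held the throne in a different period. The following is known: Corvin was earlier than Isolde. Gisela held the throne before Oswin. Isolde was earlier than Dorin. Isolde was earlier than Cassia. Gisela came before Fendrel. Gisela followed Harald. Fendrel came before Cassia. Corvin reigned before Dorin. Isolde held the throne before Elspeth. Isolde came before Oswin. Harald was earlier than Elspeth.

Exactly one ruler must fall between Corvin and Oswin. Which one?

Isolde

Tracing the constraints gives Corvin → Isolde → Oswin, so Isolde sits after Corvin and before Oswin.
No other ruler is forced both after Corvin and before Oswin.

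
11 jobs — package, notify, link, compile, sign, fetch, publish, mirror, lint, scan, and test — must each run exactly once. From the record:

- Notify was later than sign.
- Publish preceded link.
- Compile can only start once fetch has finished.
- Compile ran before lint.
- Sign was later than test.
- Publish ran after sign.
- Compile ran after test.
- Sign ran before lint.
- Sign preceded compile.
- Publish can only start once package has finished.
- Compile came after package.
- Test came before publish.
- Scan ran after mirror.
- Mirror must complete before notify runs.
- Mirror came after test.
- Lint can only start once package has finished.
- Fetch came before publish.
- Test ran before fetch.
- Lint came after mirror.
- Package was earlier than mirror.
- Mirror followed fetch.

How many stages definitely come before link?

5

Directly stated before link: publish.
Fetch reaches link via fetch → publish → link.
Package reaches link via package → publish → link.
Sign reaches link via sign → publish → link.
Likewise test reaches link by chaining the stated constraints.
No chain forces lint (or any of the others) ahead of link.
That's fetch, package, publish, sign, and test — 5 in all.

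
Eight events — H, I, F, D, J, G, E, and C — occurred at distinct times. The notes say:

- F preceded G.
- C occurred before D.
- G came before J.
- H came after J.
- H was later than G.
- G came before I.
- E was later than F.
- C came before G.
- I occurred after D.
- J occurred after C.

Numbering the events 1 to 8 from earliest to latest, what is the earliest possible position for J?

4

C, F, and G must all come before J — 3 forced predecessors.
Nothing else is forced ahead of J, so its earliest slot is position 3 + 1 = 4.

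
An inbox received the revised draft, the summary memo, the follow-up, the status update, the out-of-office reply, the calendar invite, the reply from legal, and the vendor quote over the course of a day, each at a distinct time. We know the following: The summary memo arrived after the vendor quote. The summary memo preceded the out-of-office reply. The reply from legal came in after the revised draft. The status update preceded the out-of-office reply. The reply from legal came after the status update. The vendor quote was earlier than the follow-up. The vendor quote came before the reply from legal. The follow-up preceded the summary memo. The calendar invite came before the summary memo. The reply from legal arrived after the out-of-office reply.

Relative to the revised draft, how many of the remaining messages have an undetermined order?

6

Forced after the revised draft: the reply from legal.
That leaves the calendar invite, the follow-up, the out-of-office reply, the status update, the summary memo, and the vendor quote with no forced order relative to the revised draft — 6.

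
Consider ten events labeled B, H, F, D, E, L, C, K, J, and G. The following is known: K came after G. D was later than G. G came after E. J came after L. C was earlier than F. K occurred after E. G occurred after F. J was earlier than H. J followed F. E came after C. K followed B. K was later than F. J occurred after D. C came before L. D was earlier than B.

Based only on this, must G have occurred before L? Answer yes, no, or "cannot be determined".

cannot be determined

No chain of stated constraints runs from G to L, and none runs from L to G either.
So the relative order of G and L is not fixed by the given facts.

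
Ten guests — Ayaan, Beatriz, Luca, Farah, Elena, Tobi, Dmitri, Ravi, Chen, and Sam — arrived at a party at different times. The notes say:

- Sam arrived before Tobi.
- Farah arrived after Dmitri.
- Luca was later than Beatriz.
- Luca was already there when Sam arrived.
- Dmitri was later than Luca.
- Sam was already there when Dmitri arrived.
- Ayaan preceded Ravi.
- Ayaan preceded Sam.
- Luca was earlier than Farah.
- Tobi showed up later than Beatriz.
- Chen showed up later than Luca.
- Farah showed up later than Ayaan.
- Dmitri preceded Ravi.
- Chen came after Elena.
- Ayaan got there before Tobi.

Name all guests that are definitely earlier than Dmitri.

Ayaan, Beatriz, Luca, Sam

Directly stated before Dmitri: Luca and Sam.
Ayaan reaches Dmitri via Ayaan → Sam → Dmitri.
Beatriz reaches Dmitri via Beatriz → Luca → Dmitri.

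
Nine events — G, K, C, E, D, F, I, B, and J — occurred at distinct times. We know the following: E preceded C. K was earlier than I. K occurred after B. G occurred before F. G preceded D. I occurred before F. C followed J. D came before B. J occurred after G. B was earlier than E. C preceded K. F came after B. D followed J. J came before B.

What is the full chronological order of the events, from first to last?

The constraints fix every adjacent pair, so only one ordering works:
G → J → D → B → E → C → K → I → F.

G, J, D, B, E, C, K, I, F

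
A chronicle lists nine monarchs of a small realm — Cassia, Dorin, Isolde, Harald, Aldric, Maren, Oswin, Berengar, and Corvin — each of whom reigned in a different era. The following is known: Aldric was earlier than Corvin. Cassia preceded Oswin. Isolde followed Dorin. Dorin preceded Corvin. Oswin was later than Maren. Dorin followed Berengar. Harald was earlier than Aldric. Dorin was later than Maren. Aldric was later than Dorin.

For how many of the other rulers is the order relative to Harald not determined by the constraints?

Forced after Harald: Aldric and Corvin.
That leaves Berengar, Cassia, Dorin, Isolde, Maren, and Oswin with no forced order relative to Harald — 6.

6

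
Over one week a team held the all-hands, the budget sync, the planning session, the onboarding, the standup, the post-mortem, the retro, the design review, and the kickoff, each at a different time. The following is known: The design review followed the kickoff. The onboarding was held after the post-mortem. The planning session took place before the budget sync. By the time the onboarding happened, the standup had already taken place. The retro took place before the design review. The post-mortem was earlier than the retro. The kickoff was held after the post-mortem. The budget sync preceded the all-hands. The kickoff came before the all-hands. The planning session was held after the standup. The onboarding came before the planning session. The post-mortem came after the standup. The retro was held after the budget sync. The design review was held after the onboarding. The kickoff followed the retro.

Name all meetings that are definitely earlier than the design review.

the budget sync, the kickoff, the onboarding, the planning session, the post-mortem, the retro, the standup

Directly stated before the design review: the kickoff, the onboarding, and the retro.
The budget sync reaches the design review via the budget sync → the retro → the design review.
The planning session reaches the design review via the planning session → the budget sync → the retro → the design review.
The post-mortem reaches the design review via the post-mortem → the onboarding → the design review.
Likewise the standup reaches the design review by chaining the stated constraints.
No chain forces the all-hands ahead of the design review.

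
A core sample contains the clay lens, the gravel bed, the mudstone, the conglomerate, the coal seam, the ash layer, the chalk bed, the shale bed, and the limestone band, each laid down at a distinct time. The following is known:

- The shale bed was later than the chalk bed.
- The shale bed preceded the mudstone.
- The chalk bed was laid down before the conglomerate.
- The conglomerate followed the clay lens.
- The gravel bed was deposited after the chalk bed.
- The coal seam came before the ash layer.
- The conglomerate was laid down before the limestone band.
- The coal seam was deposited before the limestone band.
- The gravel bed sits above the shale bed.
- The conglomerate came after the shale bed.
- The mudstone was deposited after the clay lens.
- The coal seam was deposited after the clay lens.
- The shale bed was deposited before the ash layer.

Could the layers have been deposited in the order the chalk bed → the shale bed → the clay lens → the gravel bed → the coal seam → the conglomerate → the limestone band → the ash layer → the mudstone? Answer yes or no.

Check each stated constraint against the proposed order — e.g. the clay lens is ahead of the mudstone; the shale bed is ahead of the mudstone. Every pair is in the required order; nothing is violated.

yes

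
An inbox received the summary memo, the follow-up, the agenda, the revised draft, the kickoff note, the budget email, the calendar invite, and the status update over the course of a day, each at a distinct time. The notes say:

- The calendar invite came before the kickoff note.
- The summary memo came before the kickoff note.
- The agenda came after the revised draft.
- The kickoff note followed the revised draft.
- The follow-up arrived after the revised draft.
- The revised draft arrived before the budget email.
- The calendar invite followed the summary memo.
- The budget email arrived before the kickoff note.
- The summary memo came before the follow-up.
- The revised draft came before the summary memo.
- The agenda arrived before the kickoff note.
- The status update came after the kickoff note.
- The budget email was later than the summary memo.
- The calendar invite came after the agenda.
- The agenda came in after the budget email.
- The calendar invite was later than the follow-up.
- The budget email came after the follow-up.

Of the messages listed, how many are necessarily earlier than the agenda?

Directly stated before the agenda: the budget email and the revised draft.
The follow-up reaches the agenda via the follow-up → the budget email → the agenda.
The summary memo reaches the agenda via the summary memo → the budget email → the agenda.
That's the budget email, the follow-up, the revised draft, and the summary memo — 4 in all.

4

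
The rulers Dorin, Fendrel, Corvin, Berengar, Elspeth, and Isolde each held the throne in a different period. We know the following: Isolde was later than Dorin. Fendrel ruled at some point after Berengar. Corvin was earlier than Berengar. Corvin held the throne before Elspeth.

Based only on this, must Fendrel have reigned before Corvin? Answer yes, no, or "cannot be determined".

no

Tracing the constraints gives Corvin → Berengar → Fendrel, so Corvin must come before Fendrel.
That means Fendrel cannot be before Corvin.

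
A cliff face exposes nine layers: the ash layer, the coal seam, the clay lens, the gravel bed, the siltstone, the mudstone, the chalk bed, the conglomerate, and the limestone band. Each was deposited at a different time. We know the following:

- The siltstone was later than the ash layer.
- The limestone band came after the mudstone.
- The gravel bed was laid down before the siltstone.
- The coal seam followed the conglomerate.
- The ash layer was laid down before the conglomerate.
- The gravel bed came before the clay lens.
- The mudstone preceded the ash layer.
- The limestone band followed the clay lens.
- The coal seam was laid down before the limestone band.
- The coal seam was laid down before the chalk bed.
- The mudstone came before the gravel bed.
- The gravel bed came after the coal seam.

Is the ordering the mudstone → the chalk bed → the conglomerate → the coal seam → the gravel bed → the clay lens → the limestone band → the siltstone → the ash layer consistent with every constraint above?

no

The constraints require the ash layer before the siltstone, but in the proposed sequence the siltstone appears ahead of the ash layer. That one violation is enough.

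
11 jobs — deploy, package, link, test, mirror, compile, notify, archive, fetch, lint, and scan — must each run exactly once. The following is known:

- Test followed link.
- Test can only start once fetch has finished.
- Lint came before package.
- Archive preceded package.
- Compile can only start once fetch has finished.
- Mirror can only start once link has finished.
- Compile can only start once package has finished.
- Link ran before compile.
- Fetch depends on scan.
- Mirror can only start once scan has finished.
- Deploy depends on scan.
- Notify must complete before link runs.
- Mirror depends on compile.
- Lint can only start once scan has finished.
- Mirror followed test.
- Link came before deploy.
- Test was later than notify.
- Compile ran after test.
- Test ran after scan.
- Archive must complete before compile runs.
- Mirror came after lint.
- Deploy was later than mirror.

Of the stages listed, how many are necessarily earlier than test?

4

Directly stated before test: fetch, link, notify, and scan.
No chain forces compile (or any of the others) ahead of test.
That's fetch, link, notify, and scan — 4 in all.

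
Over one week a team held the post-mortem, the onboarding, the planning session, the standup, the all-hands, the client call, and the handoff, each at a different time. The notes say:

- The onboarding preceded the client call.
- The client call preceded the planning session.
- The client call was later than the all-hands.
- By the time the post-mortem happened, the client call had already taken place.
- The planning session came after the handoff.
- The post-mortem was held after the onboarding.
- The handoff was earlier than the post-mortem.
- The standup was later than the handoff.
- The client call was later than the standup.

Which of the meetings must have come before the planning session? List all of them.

the all-hands, the client call, the handoff, the onboarding, the standup

Directly stated before the planning session: the client call and the handoff.
The all-hands reaches the planning session via the all-hands → the client call → the planning session.
The onboarding reaches the planning session via the onboarding → the client call → the planning session.
The standup reaches the planning session via the standup → the client call → the planning session.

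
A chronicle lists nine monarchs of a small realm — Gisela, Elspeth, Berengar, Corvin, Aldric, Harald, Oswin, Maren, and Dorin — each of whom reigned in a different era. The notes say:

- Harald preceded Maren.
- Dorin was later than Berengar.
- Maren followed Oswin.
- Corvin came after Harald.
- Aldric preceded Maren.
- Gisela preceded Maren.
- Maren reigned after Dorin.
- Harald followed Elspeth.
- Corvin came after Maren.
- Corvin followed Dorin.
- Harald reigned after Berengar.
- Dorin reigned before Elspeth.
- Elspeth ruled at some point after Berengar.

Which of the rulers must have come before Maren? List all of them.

Aldric, Berengar, Dorin, Elspeth, Gisela, Harald, Oswin

Directly stated before Maren: Aldric, Dorin, Gisela, Harald, and Oswin.
Berengar reaches Maren via Berengar → Harald → Maren.
Elspeth reaches Maren via Elspeth → Harald → Maren.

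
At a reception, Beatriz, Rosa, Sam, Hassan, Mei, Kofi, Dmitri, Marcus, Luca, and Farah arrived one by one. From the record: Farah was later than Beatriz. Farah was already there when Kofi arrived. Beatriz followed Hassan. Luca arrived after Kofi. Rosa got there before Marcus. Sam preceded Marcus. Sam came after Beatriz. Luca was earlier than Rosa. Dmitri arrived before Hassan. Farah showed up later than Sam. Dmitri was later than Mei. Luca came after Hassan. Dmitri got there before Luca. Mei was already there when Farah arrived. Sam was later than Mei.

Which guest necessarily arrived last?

Marcus

Every other guest has a chain of constraints placing them before Marcus, so Marcus is last.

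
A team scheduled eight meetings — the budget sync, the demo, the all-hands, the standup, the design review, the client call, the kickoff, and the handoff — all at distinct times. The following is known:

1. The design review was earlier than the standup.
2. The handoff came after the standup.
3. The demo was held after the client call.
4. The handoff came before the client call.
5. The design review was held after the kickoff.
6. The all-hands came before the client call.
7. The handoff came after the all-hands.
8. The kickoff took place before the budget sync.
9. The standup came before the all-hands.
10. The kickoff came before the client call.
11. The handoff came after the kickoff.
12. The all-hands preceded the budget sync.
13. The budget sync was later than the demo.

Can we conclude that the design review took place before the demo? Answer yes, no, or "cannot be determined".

yes

Chain the constraints: the design review → the standup → the all-hands → the client call → the demo. Each link is directly stated, so the design review comes before the demo.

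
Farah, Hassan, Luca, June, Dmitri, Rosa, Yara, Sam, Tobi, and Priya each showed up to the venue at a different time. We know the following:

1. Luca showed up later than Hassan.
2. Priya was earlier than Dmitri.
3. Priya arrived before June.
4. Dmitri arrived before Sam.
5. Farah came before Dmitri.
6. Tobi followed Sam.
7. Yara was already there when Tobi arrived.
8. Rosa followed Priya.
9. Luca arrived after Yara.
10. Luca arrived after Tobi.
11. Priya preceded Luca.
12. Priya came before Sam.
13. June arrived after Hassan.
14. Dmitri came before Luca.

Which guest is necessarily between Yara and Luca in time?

Tracing the constraints gives Yara → Tobi → Luca, so Tobi sits after Yara and before Luca.
No other guest is forced both after Yara and before Luca.

Tobi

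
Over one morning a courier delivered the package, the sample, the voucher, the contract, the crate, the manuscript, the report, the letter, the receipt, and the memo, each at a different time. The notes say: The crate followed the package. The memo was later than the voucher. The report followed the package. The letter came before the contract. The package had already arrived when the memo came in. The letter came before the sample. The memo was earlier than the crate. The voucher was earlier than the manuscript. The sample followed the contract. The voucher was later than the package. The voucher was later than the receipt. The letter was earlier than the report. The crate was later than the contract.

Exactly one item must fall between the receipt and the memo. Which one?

Tracing the constraints gives the receipt → the voucher → the memo, so the voucher sits after the receipt and before the memo.
No other item is forced both after the receipt and before the memo.

the voucher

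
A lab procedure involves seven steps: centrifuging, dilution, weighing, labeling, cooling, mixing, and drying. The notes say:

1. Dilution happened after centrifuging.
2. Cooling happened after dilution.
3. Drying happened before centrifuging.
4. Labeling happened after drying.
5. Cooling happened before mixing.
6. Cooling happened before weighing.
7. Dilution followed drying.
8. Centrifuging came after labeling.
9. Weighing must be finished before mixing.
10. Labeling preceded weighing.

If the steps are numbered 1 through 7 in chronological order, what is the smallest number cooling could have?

5

Centrifuging, dilution, drying, and labeling must all come before cooling — 4 forced predecessors.
Nothing else is forced ahead of cooling, so its earliest slot is position 4 + 1 = 5.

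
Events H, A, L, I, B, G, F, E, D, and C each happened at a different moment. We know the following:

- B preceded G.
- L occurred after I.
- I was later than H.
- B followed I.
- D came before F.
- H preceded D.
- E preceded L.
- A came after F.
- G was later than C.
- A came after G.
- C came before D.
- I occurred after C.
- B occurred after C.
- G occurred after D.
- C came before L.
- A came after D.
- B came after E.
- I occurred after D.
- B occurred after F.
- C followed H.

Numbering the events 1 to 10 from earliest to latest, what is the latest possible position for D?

4

D must come before A, B, F, G, I, and L — 6 events forced after it.
Everything else can be placed before D in some valid order, so D can sit as late as position 10 − 6 = 4.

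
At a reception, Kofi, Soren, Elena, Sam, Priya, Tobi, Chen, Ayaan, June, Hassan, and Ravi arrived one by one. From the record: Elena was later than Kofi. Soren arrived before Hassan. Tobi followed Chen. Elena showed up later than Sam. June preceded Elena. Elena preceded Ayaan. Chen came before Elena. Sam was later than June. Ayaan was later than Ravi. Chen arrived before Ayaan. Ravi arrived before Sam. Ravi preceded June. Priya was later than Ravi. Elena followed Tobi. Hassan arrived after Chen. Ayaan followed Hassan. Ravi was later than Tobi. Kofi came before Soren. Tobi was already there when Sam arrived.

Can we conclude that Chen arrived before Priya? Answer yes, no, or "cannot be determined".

yes

Chain the constraints: Chen → Tobi → Ravi → Priya. Each link is directly stated, so Chen comes before Priya.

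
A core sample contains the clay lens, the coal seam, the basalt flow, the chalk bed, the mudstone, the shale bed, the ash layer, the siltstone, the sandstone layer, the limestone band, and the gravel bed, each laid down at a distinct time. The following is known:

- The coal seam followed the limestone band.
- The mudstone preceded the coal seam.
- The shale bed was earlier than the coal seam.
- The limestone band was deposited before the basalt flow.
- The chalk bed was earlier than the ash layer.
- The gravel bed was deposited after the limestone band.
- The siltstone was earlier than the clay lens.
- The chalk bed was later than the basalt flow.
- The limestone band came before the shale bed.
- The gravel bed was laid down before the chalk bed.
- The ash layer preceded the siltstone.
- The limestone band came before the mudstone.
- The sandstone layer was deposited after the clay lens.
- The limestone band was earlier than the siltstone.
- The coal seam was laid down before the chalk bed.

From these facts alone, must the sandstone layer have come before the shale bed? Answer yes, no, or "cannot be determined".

no

Tracing the constraints gives the shale bed → the coal seam → the chalk bed → the ash layer → the siltstone → the clay lens → the sandstone layer, so the shale bed must come before the sandstone layer.
That means the sandstone layer cannot be before the shale bed.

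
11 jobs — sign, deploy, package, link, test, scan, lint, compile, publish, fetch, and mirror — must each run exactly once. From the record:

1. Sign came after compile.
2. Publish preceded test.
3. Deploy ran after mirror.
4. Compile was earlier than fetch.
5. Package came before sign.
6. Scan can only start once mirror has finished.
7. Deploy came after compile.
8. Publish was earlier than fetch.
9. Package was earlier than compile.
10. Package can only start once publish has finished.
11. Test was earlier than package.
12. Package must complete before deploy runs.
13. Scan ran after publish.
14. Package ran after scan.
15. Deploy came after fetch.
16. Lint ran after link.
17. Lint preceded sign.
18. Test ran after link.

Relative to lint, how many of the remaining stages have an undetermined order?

8

Forced before lint: link; forced after lint: sign.
That leaves compile, deploy, fetch, mirror, package, publish, scan, and test with no forced order relative to lint — 8.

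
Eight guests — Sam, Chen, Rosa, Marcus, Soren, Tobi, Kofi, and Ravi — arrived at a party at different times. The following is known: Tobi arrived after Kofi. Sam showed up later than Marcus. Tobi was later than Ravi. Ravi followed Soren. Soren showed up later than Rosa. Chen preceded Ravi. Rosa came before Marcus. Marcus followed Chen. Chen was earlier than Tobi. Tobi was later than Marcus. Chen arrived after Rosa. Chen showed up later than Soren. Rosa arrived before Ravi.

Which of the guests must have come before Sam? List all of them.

Directly stated before Sam: Marcus.
Chen reaches Sam via Chen → Marcus → Sam.
Rosa reaches Sam via Rosa → Marcus → Sam.
Soren reaches Sam via Soren → Chen → Marcus → Sam.

Chen, Marcus, Rosa, Soren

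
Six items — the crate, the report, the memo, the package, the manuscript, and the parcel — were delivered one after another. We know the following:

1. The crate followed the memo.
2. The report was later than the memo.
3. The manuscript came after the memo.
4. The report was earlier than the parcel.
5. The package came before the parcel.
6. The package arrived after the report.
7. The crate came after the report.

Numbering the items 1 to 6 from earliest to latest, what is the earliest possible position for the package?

The memo and the report must both come before the package — 2 forced predecessors.
Nothing else is forced ahead of the package, so its earliest slot is position 2 + 1 = 3.

3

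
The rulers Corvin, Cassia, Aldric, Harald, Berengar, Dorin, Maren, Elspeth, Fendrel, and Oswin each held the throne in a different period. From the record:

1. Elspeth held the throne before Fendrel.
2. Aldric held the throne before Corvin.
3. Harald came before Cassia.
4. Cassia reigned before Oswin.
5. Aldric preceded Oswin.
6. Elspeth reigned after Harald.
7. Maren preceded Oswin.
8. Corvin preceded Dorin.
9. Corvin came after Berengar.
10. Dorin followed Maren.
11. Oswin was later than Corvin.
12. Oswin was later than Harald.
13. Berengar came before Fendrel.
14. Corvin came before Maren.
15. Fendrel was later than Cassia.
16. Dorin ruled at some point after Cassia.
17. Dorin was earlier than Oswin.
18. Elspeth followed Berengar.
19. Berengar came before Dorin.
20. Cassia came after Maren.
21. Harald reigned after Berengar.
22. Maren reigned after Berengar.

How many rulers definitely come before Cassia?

5

Directly stated before Cassia: Harald and Maren.
Aldric reaches Cassia via Aldric → Corvin → Maren → Cassia.
Berengar reaches Cassia via Berengar → Maren → Cassia.
Corvin reaches Cassia via Corvin → Maren → Cassia.
That's Aldric, Berengar, Corvin, Harald, and Maren — 5 in all.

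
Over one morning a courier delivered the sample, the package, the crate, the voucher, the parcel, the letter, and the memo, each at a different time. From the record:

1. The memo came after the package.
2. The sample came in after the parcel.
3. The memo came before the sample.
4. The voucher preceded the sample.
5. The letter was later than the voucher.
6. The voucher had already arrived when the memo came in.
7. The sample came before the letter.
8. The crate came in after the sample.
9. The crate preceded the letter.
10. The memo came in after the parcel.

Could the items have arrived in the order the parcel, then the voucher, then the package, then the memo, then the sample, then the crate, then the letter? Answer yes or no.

Check each stated constraint against the proposed order — e.g. the parcel is ahead of the sample; the voucher is ahead of the letter. Every pair is in the required order; nothing is violated.

yes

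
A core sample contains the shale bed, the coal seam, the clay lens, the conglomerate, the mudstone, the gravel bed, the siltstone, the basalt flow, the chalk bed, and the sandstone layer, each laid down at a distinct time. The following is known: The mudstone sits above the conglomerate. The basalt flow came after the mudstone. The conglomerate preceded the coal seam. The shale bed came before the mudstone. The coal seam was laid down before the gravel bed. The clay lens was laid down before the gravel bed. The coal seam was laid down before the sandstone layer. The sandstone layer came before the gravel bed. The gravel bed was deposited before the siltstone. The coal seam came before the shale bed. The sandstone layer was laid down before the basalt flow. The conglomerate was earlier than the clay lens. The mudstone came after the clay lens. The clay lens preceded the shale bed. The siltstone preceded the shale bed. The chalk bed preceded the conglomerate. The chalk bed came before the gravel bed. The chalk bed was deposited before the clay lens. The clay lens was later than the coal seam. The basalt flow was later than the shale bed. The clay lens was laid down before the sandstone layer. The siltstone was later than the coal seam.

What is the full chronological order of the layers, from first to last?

the chalk bed, the conglomerate, the coal seam, the clay lens, the sandstone layer, the gravel bed, the siltstone, the shale bed, the mudstone, the basalt flow

The constraints fix every adjacent pair, so only one ordering works:
the chalk bed → the conglomerate → the coal seam → the clay lens → the sandstone layer → the gravel bed → the siltstone → the shale bed → the mudstone → the basalt flow.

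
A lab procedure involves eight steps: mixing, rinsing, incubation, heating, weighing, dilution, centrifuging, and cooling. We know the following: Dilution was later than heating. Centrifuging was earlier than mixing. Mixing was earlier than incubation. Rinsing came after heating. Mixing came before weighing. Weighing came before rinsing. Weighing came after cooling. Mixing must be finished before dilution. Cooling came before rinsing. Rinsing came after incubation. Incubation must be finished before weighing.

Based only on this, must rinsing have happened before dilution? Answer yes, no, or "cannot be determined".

No chain of stated constraints runs from rinsing to dilution, and none runs from dilution to rinsing either.
So the relative order of rinsing and dilution is not fixed by the given facts.

cannot be determined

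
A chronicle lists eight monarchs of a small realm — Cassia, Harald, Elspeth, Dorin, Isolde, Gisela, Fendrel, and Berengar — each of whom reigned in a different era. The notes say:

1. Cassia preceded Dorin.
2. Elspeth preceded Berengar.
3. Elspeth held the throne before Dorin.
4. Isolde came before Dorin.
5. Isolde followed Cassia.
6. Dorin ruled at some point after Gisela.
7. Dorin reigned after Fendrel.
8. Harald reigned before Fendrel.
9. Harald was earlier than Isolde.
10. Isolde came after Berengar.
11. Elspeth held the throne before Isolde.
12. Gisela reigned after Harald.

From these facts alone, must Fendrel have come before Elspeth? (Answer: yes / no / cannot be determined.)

cannot be determined

No chain of stated constraints runs from Fendrel to Elspeth, and none runs from Elspeth to Fendrel either.
So the relative order of Fendrel and Elspeth is not fixed by the given facts.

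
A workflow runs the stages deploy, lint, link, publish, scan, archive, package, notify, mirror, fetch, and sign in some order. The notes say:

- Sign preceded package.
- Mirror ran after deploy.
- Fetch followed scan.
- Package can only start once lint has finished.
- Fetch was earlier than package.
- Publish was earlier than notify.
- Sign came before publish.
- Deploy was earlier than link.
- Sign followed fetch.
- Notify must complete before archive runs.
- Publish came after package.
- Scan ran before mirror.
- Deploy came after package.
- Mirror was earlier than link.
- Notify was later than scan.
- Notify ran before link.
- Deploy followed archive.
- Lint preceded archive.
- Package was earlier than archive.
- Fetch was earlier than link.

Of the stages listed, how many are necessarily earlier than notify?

6

Directly stated before notify: publish and scan.
Fetch reaches notify via fetch → sign → publish → notify.
Lint reaches notify via lint → package → publish → notify.
Package reaches notify via package → publish → notify.
Likewise sign reaches notify by chaining the stated constraints.
That's fetch, lint, package, publish, scan, and sign — 6 in all.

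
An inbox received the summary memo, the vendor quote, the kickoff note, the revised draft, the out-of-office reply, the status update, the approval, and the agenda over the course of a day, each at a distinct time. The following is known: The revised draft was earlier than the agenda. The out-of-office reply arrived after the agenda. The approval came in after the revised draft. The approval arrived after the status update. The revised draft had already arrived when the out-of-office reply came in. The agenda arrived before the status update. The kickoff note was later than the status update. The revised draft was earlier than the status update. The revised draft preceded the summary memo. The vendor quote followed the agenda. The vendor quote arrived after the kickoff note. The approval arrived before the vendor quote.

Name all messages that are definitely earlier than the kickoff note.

the agenda, the revised draft, the status update

Directly stated before the kickoff note: the status update.
The agenda reaches the kickoff note via the agenda → the status update → the kickoff note.
The revised draft reaches the kickoff note via the revised draft → the status update → the kickoff note.
No chain forces the vendor quote (or any of the others) ahead of the kickoff note.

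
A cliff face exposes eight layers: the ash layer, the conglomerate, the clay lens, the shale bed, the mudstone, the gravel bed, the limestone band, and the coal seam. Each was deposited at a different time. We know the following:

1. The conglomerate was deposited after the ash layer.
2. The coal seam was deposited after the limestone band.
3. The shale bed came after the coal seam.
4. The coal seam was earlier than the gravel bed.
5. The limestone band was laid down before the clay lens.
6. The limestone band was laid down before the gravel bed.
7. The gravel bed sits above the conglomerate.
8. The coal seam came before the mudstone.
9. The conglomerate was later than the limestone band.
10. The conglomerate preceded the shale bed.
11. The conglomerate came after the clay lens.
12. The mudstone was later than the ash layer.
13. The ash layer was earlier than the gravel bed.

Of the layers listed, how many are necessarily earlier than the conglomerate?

Directly stated before the conglomerate: the ash layer, the clay lens, and the limestone band.
No chain forces the shale bed (or any of the others) ahead of the conglomerate.
That's the ash layer, the clay lens, and the limestone band — 3 in all.

3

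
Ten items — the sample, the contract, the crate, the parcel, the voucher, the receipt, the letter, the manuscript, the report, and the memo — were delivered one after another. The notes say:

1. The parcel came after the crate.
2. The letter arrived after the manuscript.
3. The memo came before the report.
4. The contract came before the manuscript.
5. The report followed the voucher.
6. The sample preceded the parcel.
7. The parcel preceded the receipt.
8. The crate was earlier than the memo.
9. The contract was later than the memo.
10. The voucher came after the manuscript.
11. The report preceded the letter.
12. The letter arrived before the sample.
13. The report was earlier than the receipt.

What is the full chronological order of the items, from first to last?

The constraints fix every adjacent pair, so only one ordering works:
the crate → the memo → the contract → the manuscript → the voucher → the report → the letter → the sample → the parcel → the receipt.

the crate, the memo, the contract, the manuscript, the voucher, the report, the letter, the sample, the parcel, the receipt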